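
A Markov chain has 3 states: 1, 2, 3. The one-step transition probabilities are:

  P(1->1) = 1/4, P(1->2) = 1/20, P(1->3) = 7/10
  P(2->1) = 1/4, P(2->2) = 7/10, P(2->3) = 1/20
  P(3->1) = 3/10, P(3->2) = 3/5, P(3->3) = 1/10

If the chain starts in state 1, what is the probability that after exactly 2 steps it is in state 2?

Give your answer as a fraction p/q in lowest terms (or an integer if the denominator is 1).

Answer: 187/400

Derivation:
Computing P^2 by repeated multiplication:
P^1 =
  1: [1/4, 1/20, 7/10]
  2: [1/4, 7/10, 1/20]
  3: [3/10, 3/5, 1/10]
P^2 =
  1: [57/200, 187/400, 99/400]
  2: [101/400, 213/400, 43/200]
  3: [51/200, 99/200, 1/4]

(P^2)[1 -> 2] = 187/400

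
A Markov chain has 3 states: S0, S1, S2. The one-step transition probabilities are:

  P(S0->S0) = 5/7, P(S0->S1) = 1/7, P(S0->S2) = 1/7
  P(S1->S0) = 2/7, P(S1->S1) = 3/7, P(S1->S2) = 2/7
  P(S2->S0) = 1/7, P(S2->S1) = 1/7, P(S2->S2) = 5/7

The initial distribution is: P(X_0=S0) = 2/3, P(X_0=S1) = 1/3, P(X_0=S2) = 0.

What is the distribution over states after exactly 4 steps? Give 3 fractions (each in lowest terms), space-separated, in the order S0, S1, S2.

Answer: 3134/7203 1447/7203 874/2401

Derivation:
Propagating the distribution step by step (d_{t+1} = d_t * P):
d_0 = (S0=2/3, S1=1/3, S2=0)
  d_1[S0] = 2/3*5/7 + 1/3*2/7 + 0*1/7 = 4/7
  d_1[S1] = 2/3*1/7 + 1/3*3/7 + 0*1/7 = 5/21
  d_1[S2] = 2/3*1/7 + 1/3*2/7 + 0*5/7 = 4/21
d_1 = (S0=4/7, S1=5/21, S2=4/21)
  d_2[S0] = 4/7*5/7 + 5/21*2/7 + 4/21*1/7 = 74/147
  d_2[S1] = 4/7*1/7 + 5/21*3/7 + 4/21*1/7 = 31/147
  d_2[S2] = 4/7*1/7 + 5/21*2/7 + 4/21*5/7 = 2/7
d_2 = (S0=74/147, S1=31/147, S2=2/7)
  d_3[S0] = 74/147*5/7 + 31/147*2/7 + 2/7*1/7 = 158/343
  d_3[S1] = 74/147*1/7 + 31/147*3/7 + 2/7*1/7 = 209/1029
  d_3[S2] = 74/147*1/7 + 31/147*2/7 + 2/7*5/7 = 346/1029
d_3 = (S0=158/343, S1=209/1029, S2=346/1029)
  d_4[S0] = 158/343*5/7 + 209/1029*2/7 + 346/1029*1/7 = 3134/7203
  d_4[S1] = 158/343*1/7 + 209/1029*3/7 + 346/1029*1/7 = 1447/7203
  d_4[S2] = 158/343*1/7 + 209/1029*2/7 + 346/1029*5/7 = 874/2401
d_4 = (S0=3134/7203, S1=1447/7203, S2=874/2401)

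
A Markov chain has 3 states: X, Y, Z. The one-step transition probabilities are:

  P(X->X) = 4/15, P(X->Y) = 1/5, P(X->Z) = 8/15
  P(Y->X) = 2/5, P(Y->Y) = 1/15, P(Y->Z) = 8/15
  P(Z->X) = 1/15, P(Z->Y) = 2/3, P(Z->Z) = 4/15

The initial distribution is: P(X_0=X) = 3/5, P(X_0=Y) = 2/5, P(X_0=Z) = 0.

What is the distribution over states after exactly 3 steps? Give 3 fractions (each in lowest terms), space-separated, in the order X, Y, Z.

Answer: 1382/5625 5489/16875 1448/3375

Derivation:
Propagating the distribution step by step (d_{t+1} = d_t * P):
d_0 = (X=3/5, Y=2/5, Z=0)
  d_1[X] = 3/5*4/15 + 2/5*2/5 + 0*1/15 = 8/25
  d_1[Y] = 3/5*1/5 + 2/5*1/15 + 0*2/3 = 11/75
  d_1[Z] = 3/5*8/15 + 2/5*8/15 + 0*4/15 = 8/15
d_1 = (X=8/25, Y=11/75, Z=8/15)
  d_2[X] = 8/25*4/15 + 11/75*2/5 + 8/15*1/15 = 202/1125
  d_2[Y] = 8/25*1/5 + 11/75*1/15 + 8/15*2/3 = 161/375
  d_2[Z] = 8/25*8/15 + 11/75*8/15 + 8/15*4/15 = 88/225
d_2 = (X=202/1125, Y=161/375, Z=88/225)
  d_3[X] = 202/1125*4/15 + 161/375*2/5 + 88/225*1/15 = 1382/5625
  d_3[Y] = 202/1125*1/5 + 161/375*1/15 + 88/225*2/3 = 5489/16875
  d_3[Z] = 202/1125*8/15 + 161/375*8/15 + 88/225*4/15 = 1448/3375
d_3 = (X=1382/5625, Y=5489/16875, Z=1448/3375)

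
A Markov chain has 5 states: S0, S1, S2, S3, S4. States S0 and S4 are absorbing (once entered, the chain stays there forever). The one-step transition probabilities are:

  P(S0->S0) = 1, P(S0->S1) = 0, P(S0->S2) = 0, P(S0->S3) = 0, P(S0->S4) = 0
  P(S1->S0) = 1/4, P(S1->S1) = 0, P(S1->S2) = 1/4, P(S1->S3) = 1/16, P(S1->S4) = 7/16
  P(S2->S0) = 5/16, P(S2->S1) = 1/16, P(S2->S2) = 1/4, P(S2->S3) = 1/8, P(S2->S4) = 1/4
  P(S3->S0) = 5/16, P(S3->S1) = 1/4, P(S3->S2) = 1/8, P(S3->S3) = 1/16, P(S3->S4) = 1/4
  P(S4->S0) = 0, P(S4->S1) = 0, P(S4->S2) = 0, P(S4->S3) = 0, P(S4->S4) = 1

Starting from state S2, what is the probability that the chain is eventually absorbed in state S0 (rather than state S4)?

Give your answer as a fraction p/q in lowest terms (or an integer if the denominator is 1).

Let a_i = P(absorbed in S0 | start in state i).
Boundary conditions: a_S0 = 1, a_S4 = 0.
For each transient state i, a_i = sum_j P(i->j) * a_j:
  a_S1 = 1/4*a_S0 + 0*a_S1 + 1/4*a_S2 + 1/16*a_S3 + 7/16*a_S4
  a_S2 = 5/16*a_S0 + 1/16*a_S1 + 1/4*a_S2 + 1/8*a_S3 + 1/4*a_S4
  a_S3 = 5/16*a_S0 + 1/4*a_S1 + 1/8*a_S2 + 1/16*a_S3 + 1/4*a_S4

Substituting a_S0 = 1 and a_S4 = 0, rearrange to (I - Q) a = r where r[i] = P(i -> S0):
  [1, -1/4, -1/16] . (a_S1, a_S2, a_S3) = 1/4
  [-1/16, 3/4, -1/8] . (a_S1, a_S2, a_S3) = 5/16
  [-1/4, -1/8, 15/16] . (a_S1, a_S2, a_S3) = 5/16

Solving yields:
  a_S1 = 557/1337
  a_S2 = 1437/2674
  a_S3 = 690/1337

Starting state is S2, so the absorption probability is a_S2 = 1437/2674.

Answer: 1437/2674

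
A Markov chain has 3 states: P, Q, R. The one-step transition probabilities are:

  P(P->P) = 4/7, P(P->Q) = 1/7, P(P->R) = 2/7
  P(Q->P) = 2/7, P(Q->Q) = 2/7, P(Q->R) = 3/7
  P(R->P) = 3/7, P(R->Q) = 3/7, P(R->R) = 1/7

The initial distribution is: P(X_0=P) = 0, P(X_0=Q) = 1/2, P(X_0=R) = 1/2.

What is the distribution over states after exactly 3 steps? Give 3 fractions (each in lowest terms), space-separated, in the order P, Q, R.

Propagating the distribution step by step (d_{t+1} = d_t * P):
d_0 = (P=0, Q=1/2, R=1/2)
  d_1[P] = 0*4/7 + 1/2*2/7 + 1/2*3/7 = 5/14
  d_1[Q] = 0*1/7 + 1/2*2/7 + 1/2*3/7 = 5/14
  d_1[R] = 0*2/7 + 1/2*3/7 + 1/2*1/7 = 2/7
d_1 = (P=5/14, Q=5/14, R=2/7)
  d_2[P] = 5/14*4/7 + 5/14*2/7 + 2/7*3/7 = 3/7
  d_2[Q] = 5/14*1/7 + 5/14*2/7 + 2/7*3/7 = 27/98
  d_2[R] = 5/14*2/7 + 5/14*3/7 + 2/7*1/7 = 29/98
d_2 = (P=3/7, Q=27/98, R=29/98)
  d_3[P] = 3/7*4/7 + 27/98*2/7 + 29/98*3/7 = 309/686
  d_3[Q] = 3/7*1/7 + 27/98*2/7 + 29/98*3/7 = 183/686
  d_3[R] = 3/7*2/7 + 27/98*3/7 + 29/98*1/7 = 97/343
d_3 = (P=309/686, Q=183/686, R=97/343)

Answer: 309/686 183/686 97/343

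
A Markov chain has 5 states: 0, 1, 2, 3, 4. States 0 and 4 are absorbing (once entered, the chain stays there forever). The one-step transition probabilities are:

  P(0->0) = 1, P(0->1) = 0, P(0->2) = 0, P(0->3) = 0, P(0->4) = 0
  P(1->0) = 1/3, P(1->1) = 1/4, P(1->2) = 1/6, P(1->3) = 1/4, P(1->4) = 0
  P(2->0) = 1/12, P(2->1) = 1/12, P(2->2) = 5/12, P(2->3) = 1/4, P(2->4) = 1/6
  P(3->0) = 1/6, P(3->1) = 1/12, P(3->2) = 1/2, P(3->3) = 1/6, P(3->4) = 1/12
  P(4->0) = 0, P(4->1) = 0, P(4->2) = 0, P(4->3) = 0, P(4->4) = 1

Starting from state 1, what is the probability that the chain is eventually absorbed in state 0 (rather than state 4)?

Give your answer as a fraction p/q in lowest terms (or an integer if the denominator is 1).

Answer: 300/403

Derivation:
Let a_i = P(absorbed in 0 | start in state i).
Boundary conditions: a_0 = 1, a_4 = 0.
For each transient state i, a_i = sum_j P(i->j) * a_j:
  a_1 = 1/3*a_0 + 1/4*a_1 + 1/6*a_2 + 1/4*a_3 + 0*a_4
  a_2 = 1/12*a_0 + 1/12*a_1 + 5/12*a_2 + 1/4*a_3 + 1/6*a_4
  a_3 = 1/6*a_0 + 1/12*a_1 + 1/2*a_2 + 1/6*a_3 + 1/12*a_4

Substituting a_0 = 1 and a_4 = 0, rearrange to (I - Q) a = r where r[i] = P(i -> 0):
  [3/4, -1/6, -1/4] . (a_1, a_2, a_3) = 1/3
  [-1/12, 7/12, -1/4] . (a_1, a_2, a_3) = 1/12
  [-1/12, -1/2, 5/6] . (a_1, a_2, a_3) = 1/6

Solving yields:
  a_1 = 300/403
  a_2 = 199/403
  a_3 = 230/403

Starting state is 1, so the absorption probability is a_1 = 300/403.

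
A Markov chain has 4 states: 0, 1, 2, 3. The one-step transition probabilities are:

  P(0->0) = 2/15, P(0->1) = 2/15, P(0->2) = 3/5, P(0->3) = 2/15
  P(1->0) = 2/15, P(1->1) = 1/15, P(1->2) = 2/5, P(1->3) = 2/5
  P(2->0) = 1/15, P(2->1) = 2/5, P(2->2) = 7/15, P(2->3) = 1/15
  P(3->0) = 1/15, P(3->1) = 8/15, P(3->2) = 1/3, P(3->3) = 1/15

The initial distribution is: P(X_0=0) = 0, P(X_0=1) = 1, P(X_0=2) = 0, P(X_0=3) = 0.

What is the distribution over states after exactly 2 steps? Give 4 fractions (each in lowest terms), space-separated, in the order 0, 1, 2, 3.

Propagating the distribution step by step (d_{t+1} = d_t * P):
d_0 = (0=0, 1=1, 2=0, 3=0)
  d_1[0] = 0*2/15 + 1*2/15 + 0*1/15 + 0*1/15 = 2/15
  d_1[1] = 0*2/15 + 1*1/15 + 0*2/5 + 0*8/15 = 1/15
  d_1[2] = 0*3/5 + 1*2/5 + 0*7/15 + 0*1/3 = 2/5
  d_1[3] = 0*2/15 + 1*2/5 + 0*1/15 + 0*1/15 = 2/5
d_1 = (0=2/15, 1=1/15, 2=2/5, 3=2/5)
  d_2[0] = 2/15*2/15 + 1/15*2/15 + 2/5*1/15 + 2/5*1/15 = 2/25
  d_2[1] = 2/15*2/15 + 1/15*1/15 + 2/5*2/5 + 2/5*8/15 = 89/225
  d_2[2] = 2/15*3/5 + 1/15*2/5 + 2/5*7/15 + 2/5*1/3 = 32/75
  d_2[3] = 2/15*2/15 + 1/15*2/5 + 2/5*1/15 + 2/5*1/15 = 22/225
d_2 = (0=2/25, 1=89/225, 2=32/75, 3=22/225)

Answer: 2/25 89/225 32/75 22/225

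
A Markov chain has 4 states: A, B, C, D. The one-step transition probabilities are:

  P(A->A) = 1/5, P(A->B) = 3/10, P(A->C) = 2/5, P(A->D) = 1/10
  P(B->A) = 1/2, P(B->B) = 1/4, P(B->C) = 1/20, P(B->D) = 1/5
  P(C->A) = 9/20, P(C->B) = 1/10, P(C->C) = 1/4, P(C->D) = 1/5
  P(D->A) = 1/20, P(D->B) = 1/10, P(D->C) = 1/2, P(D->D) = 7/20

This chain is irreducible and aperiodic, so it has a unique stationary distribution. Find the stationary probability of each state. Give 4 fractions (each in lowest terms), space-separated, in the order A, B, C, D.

Answer: 41/135 434/2295 706/2295 458/2295

Derivation:
The stationary distribution satisfies pi = pi * P, i.e.:
  pi_A = 1/5*pi_A + 1/2*pi_B + 9/20*pi_C + 1/20*pi_D
  pi_B = 3/10*pi_A + 1/4*pi_B + 1/10*pi_C + 1/10*pi_D
  pi_C = 2/5*pi_A + 1/20*pi_B + 1/4*pi_C + 1/2*pi_D
  pi_D = 1/10*pi_A + 1/5*pi_B + 1/5*pi_C + 7/20*pi_D
with normalization: pi_A + pi_B + pi_C + pi_D = 1.

Using the first 3 balance equations plus normalization, the linear system A*pi = b is:
  [-4/5, 1/2, 9/20, 1/20] . pi = 0
  [3/10, -3/4, 1/10, 1/10] . pi = 0
  [2/5, 1/20, -3/4, 1/2] . pi = 0
  [1, 1, 1, 1] . pi = 1

Solving yields:
  pi_A = 41/135
  pi_B = 434/2295
  pi_C = 706/2295
  pi_D = 458/2295

Verification (pi * P):
  41/135*1/5 + 434/2295*1/2 + 706/2295*9/20 + 458/2295*1/20 = 41/135 = pi_A  (ok)
  41/135*3/10 + 434/2295*1/4 + 706/2295*1/10 + 458/2295*1/10 = 434/2295 = pi_B  (ok)
  41/135*2/5 + 434/2295*1/20 + 706/2295*1/4 + 458/2295*1/2 = 706/2295 = pi_C  (ok)
  41/135*1/10 + 434/2295*1/5 + 706/2295*1/5 + 458/2295*7/20 = 458/2295 = pi_D  (ok)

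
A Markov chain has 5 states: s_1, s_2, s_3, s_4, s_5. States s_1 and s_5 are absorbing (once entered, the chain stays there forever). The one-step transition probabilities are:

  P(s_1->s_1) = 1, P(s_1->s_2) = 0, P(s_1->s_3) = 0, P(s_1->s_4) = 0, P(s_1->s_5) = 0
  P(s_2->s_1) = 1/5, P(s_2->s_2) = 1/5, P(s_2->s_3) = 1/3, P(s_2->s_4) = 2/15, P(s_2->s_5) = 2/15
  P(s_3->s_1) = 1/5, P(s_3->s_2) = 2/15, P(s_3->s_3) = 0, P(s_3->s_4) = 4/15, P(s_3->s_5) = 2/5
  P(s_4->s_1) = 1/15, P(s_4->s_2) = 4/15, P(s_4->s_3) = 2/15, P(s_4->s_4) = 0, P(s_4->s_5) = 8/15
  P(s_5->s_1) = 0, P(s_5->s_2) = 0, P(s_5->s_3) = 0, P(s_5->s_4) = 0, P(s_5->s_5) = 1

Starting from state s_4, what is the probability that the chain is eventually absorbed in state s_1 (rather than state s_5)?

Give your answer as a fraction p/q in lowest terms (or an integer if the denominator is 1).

Let a_i = P(absorbed in s_1 | start in state i).
Boundary conditions: a_s_1 = 1, a_s_5 = 0.
For each transient state i, a_i = sum_j P(i->j) * a_j:
  a_s_2 = 1/5*a_s_1 + 1/5*a_s_2 + 1/3*a_s_3 + 2/15*a_s_4 + 2/15*a_s_5
  a_s_3 = 1/5*a_s_1 + 2/15*a_s_2 + 0*a_s_3 + 4/15*a_s_4 + 2/5*a_s_5
  a_s_4 = 1/15*a_s_1 + 4/15*a_s_2 + 2/15*a_s_3 + 0*a_s_4 + 8/15*a_s_5

Substituting a_s_1 = 1 and a_s_5 = 0, rearrange to (I - Q) a = r where r[i] = P(i -> s_1):
  [4/5, -1/3, -2/15] . (a_s_2, a_s_3, a_s_4) = 1/5
  [-2/15, 1, -4/15] . (a_s_2, a_s_3, a_s_4) = 1/5
  [-4/15, -2/15, 1] . (a_s_2, a_s_3, a_s_4) = 1/15

Solving yields:
  a_s_2 = 469/1123
  a_s_3 = 353/1123
  a_s_4 = 247/1123

Starting state is s_4, so the absorption probability is a_s_4 = 247/1123.

Answer: 247/1123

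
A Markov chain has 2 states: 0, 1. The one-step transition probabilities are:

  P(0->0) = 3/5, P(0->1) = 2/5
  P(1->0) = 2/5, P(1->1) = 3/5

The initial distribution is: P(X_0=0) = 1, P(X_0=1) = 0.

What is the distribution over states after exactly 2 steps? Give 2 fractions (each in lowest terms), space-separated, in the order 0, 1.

Answer: 13/25 12/25

Derivation:
Propagating the distribution step by step (d_{t+1} = d_t * P):
d_0 = (0=1, 1=0)
  d_1[0] = 1*3/5 + 0*2/5 = 3/5
  d_1[1] = 1*2/5 + 0*3/5 = 2/5
d_1 = (0=3/5, 1=2/5)
  d_2[0] = 3/5*3/5 + 2/5*2/5 = 13/25
  d_2[1] = 3/5*2/5 + 2/5*3/5 = 12/25
d_2 = (0=13/25, 1=12/25)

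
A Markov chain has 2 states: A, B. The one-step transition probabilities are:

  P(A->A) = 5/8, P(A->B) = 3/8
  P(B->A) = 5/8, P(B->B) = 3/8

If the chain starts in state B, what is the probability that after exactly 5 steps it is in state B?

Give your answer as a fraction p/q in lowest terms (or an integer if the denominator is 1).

Answer: 3/8

Derivation:
Computing P^5 by repeated multiplication:
P^1 =
  A: [5/8, 3/8]
  B: [5/8, 3/8]
P^2 =
  A: [5/8, 3/8]
  B: [5/8, 3/8]
P^3 =
  A: [5/8, 3/8]
  B: [5/8, 3/8]
P^4 =
  A: [5/8, 3/8]
  B: [5/8, 3/8]
P^5 =
  A: [5/8, 3/8]
  B: [5/8, 3/8]

(P^5)[B -> B] = 3/8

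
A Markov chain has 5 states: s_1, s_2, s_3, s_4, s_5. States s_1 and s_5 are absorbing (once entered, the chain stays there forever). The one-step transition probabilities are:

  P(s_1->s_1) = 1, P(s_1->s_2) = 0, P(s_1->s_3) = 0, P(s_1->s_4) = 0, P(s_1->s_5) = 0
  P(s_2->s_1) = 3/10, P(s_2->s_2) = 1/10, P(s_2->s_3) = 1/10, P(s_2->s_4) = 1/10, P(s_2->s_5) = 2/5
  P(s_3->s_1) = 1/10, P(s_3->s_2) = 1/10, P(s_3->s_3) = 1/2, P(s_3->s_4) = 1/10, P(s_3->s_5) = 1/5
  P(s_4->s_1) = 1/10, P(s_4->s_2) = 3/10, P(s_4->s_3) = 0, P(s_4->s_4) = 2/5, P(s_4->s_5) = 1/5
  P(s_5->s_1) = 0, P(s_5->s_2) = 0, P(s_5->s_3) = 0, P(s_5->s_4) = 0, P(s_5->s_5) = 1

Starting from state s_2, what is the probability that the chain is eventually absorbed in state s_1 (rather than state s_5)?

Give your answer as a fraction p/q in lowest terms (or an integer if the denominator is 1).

Let a_i = P(absorbed in s_1 | start in state i).
Boundary conditions: a_s_1 = 1, a_s_5 = 0.
For each transient state i, a_i = sum_j P(i->j) * a_j:
  a_s_2 = 3/10*a_s_1 + 1/10*a_s_2 + 1/10*a_s_3 + 1/10*a_s_4 + 2/5*a_s_5
  a_s_3 = 1/10*a_s_1 + 1/10*a_s_2 + 1/2*a_s_3 + 1/10*a_s_4 + 1/5*a_s_5
  a_s_4 = 1/10*a_s_1 + 3/10*a_s_2 + 0*a_s_3 + 2/5*a_s_4 + 1/5*a_s_5

Substituting a_s_1 = 1 and a_s_5 = 0, rearrange to (I - Q) a = r where r[i] = P(i -> s_1):
  [9/10, -1/10, -1/10] . (a_s_2, a_s_3, a_s_4) = 3/10
  [-1/10, 1/2, -1/10] . (a_s_2, a_s_3, a_s_4) = 1/10
  [-3/10, 0, 3/5] . (a_s_2, a_s_3, a_s_4) = 1/10

Solving yields:
  a_s_2 = 17/41
  a_s_3 = 44/123
  a_s_4 = 46/123

Starting state is s_2, so the absorption probability is a_s_2 = 17/41.

Answer: 17/41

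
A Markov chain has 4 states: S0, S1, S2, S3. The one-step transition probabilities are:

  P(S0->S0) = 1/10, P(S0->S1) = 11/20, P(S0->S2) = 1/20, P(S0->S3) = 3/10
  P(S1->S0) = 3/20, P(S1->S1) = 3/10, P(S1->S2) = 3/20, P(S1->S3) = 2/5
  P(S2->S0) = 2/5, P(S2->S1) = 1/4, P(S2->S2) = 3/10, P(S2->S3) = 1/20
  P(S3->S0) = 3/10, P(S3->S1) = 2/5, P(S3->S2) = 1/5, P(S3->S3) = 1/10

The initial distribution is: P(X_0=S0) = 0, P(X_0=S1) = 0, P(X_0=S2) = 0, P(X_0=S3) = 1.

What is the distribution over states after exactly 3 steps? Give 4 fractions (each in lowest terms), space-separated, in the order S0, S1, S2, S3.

Answer: 877/4000 1477/4000 667/4000 979/4000

Derivation:
Propagating the distribution step by step (d_{t+1} = d_t * P):
d_0 = (S0=0, S1=0, S2=0, S3=1)
  d_1[S0] = 0*1/10 + 0*3/20 + 0*2/5 + 1*3/10 = 3/10
  d_1[S1] = 0*11/20 + 0*3/10 + 0*1/4 + 1*2/5 = 2/5
  d_1[S2] = 0*1/20 + 0*3/20 + 0*3/10 + 1*1/5 = 1/5
  d_1[S3] = 0*3/10 + 0*2/5 + 0*1/20 + 1*1/10 = 1/10
d_1 = (S0=3/10, S1=2/5, S2=1/5, S3=1/10)
  d_2[S0] = 3/10*1/10 + 2/5*3/20 + 1/5*2/5 + 1/10*3/10 = 1/5
  d_2[S1] = 3/10*11/20 + 2/5*3/10 + 1/5*1/4 + 1/10*2/5 = 3/8
  d_2[S2] = 3/10*1/20 + 2/5*3/20 + 1/5*3/10 + 1/10*1/5 = 31/200
  d_2[S3] = 3/10*3/10 + 2/5*2/5 + 1/5*1/20 + 1/10*1/10 = 27/100
d_2 = (S0=1/5, S1=3/8, S2=31/200, S3=27/100)
  d_3[S0] = 1/5*1/10 + 3/8*3/20 + 31/200*2/5 + 27/100*3/10 = 877/4000
  d_3[S1] = 1/5*11/20 + 3/8*3/10 + 31/200*1/4 + 27/100*2/5 = 1477/4000
  d_3[S2] = 1/5*1/20 + 3/8*3/20 + 31/200*3/10 + 27/100*1/5 = 667/4000
  d_3[S3] = 1/5*3/10 + 3/8*2/5 + 31/200*1/20 + 27/100*1/10 = 979/4000
d_3 = (S0=877/4000, S1=1477/4000, S2=667/4000, S3=979/4000)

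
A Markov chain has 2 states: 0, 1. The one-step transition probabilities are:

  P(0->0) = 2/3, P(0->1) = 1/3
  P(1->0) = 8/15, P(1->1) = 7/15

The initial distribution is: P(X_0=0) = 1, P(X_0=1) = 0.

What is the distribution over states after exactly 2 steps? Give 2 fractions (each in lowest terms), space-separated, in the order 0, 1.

Propagating the distribution step by step (d_{t+1} = d_t * P):
d_0 = (0=1, 1=0)
  d_1[0] = 1*2/3 + 0*8/15 = 2/3
  d_1[1] = 1*1/3 + 0*7/15 = 1/3
d_1 = (0=2/3, 1=1/3)
  d_2[0] = 2/3*2/3 + 1/3*8/15 = 28/45
  d_2[1] = 2/3*1/3 + 1/3*7/15 = 17/45
d_2 = (0=28/45, 1=17/45)

Answer: 28/45 17/45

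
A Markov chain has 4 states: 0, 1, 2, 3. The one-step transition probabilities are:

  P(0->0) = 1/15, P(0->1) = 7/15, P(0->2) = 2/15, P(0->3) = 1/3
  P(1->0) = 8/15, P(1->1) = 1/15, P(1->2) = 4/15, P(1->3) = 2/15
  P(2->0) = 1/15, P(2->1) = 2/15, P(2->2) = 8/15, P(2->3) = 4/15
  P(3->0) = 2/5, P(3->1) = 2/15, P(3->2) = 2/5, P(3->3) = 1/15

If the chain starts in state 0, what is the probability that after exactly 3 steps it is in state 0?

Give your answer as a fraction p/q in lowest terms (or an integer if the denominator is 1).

Computing P^3 by repeated multiplication:
P^1 =
  0: [1/15, 7/15, 2/15, 1/3]
  1: [8/15, 1/15, 4/15, 2/15]
  2: [1/15, 2/15, 8/15, 4/15]
  3: [2/5, 2/15, 2/5, 1/15]
P^2 =
  0: [89/225, 28/225, 76/225, 32/225]
  1: [32/225, 23/75, 64/225, 4/15]
  2: [49/225, 11/75, 98/225, 1/5]
  3: [34/225, 58/225, 74/225, 59/225]
P^3 =
  0: [581/3375, 289/1125, 218/675, 31/125]
  1: [112/375, 541/3375, 404/1125, 614/3375]
  2: [227/1125, 662/3375, 428/1125, 748/3375]
  3: [926/3375, 562/3375, 1246/3375, 641/3375]

(P^3)[0 -> 0] = 581/3375

Answer: 581/3375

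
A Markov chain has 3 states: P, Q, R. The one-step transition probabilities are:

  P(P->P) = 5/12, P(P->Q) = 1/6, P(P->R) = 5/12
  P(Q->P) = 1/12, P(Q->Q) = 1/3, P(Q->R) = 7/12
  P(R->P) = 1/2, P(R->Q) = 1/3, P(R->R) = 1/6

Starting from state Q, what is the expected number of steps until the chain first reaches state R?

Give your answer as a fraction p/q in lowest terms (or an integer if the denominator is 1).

Let h_i = expected steps to first reach R from state i.
Boundary: h_R = 0.
First-step equations for the other states:
  h_P = 1 + 5/12*h_P + 1/6*h_Q + 5/12*h_R
  h_Q = 1 + 1/12*h_P + 1/3*h_Q + 7/12*h_R

Substituting h_R = 0 and rearranging gives the linear system (I - Q) h = 1:
  [7/12, -1/6] . (h_P, h_Q) = 1
  [-1/12, 2/3] . (h_P, h_Q) = 1

Solving yields:
  h_P = 20/9
  h_Q = 16/9

Starting state is Q, so the expected hitting time is h_Q = 16/9.

Answer: 16/9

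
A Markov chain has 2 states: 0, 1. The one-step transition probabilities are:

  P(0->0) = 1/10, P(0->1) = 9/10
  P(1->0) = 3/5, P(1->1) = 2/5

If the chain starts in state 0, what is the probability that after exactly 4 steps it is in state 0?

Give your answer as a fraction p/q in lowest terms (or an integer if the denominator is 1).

Computing P^4 by repeated multiplication:
P^1 =
  0: [1/10, 9/10]
  1: [3/5, 2/5]
P^2 =
  0: [11/20, 9/20]
  1: [3/10, 7/10]
P^3 =
  0: [13/40, 27/40]
  1: [9/20, 11/20]
P^4 =
  0: [7/16, 9/16]
  1: [3/8, 5/8]

(P^4)[0 -> 0] = 7/16

Answer: 7/16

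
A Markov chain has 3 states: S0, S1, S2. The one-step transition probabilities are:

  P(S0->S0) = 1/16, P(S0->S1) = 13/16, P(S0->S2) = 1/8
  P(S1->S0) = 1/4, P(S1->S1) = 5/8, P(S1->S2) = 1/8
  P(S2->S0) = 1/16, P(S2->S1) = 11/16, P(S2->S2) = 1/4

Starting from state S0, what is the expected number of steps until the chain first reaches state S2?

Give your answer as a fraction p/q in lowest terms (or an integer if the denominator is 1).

Let h_i = expected steps to first reach S2 from state i.
Boundary: h_S2 = 0.
First-step equations for the other states:
  h_S0 = 1 + 1/16*h_S0 + 13/16*h_S1 + 1/8*h_S2
  h_S1 = 1 + 1/4*h_S0 + 5/8*h_S1 + 1/8*h_S2

Substituting h_S2 = 0 and rearranging gives the linear system (I - Q) h = 1:
  [15/16, -13/16] . (h_S0, h_S1) = 1
  [-1/4, 3/8] . (h_S0, h_S1) = 1

Solving yields:
  h_S0 = 8
  h_S1 = 8

Starting state is S0, so the expected hitting time is h_S0 = 8.

Answer: 8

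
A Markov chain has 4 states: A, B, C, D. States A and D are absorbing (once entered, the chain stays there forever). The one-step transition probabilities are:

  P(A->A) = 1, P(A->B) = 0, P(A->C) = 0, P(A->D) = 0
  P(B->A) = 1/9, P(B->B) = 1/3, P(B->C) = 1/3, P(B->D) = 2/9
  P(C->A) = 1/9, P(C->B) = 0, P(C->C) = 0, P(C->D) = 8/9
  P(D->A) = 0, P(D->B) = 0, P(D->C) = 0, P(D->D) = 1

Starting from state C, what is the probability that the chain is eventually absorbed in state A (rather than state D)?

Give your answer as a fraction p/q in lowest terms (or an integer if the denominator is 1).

Let a_i = P(absorbed in A | start in state i).
Boundary conditions: a_A = 1, a_D = 0.
For each transient state i, a_i = sum_j P(i->j) * a_j:
  a_B = 1/9*a_A + 1/3*a_B + 1/3*a_C + 2/9*a_D
  a_C = 1/9*a_A + 0*a_B + 0*a_C + 8/9*a_D

Substituting a_A = 1 and a_D = 0, rearrange to (I - Q) a = r where r[i] = P(i -> A):
  [2/3, -1/3] . (a_B, a_C) = 1/9
  [0, 1] . (a_B, a_C) = 1/9

Solving yields:
  a_B = 2/9
  a_C = 1/9

Starting state is C, so the absorption probability is a_C = 1/9.

Answer: 1/9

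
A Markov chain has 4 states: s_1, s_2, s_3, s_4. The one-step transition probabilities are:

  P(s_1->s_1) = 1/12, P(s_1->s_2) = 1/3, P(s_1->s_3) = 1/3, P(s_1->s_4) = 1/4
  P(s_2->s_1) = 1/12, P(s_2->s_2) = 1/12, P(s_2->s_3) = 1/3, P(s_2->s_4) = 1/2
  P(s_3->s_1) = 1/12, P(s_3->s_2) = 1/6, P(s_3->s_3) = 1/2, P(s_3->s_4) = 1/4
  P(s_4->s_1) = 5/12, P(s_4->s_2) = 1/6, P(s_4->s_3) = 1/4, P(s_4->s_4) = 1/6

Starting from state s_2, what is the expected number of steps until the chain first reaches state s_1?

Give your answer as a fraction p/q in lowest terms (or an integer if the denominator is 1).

Let h_i = expected steps to first reach s_1 from state i.
Boundary: h_s_1 = 0.
First-step equations for the other states:
  h_s_2 = 1 + 1/12*h_s_1 + 1/12*h_s_2 + 1/3*h_s_3 + 1/2*h_s_4
  h_s_3 = 1 + 1/12*h_s_1 + 1/6*h_s_2 + 1/2*h_s_3 + 1/4*h_s_4
  h_s_4 = 1 + 5/12*h_s_1 + 1/6*h_s_2 + 1/4*h_s_3 + 1/6*h_s_4

Substituting h_s_1 = 0 and rearranging gives the linear system (I - Q) h = 1:
  [11/12, -1/3, -1/2] . (h_s_2, h_s_3, h_s_4) = 1
  [-1/6, 1/2, -1/4] . (h_s_2, h_s_3, h_s_4) = 1
  [-1/6, -1/4, 5/6] . (h_s_2, h_s_3, h_s_4) = 1

Solving yields:
  h_s_2 = 1884/349
  h_s_3 = 2028/349
  h_s_4 = 1404/349

Starting state is s_2, so the expected hitting time is h_s_2 = 1884/349.

Answer: 1884/349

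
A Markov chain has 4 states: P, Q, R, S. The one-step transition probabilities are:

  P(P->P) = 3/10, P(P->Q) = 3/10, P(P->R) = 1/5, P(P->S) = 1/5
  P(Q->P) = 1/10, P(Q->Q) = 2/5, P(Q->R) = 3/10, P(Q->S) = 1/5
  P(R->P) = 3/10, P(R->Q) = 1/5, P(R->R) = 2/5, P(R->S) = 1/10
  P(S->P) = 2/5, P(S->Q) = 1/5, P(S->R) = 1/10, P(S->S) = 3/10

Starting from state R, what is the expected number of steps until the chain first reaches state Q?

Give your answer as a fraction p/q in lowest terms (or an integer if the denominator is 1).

Answer: 790/183

Derivation:
Let h_i = expected steps to first reach Q from state i.
Boundary: h_Q = 0.
First-step equations for the other states:
  h_P = 1 + 3/10*h_P + 3/10*h_Q + 1/5*h_R + 1/5*h_S
  h_R = 1 + 3/10*h_P + 1/5*h_Q + 2/5*h_R + 1/10*h_S
  h_S = 1 + 2/5*h_P + 1/5*h_Q + 1/10*h_R + 3/10*h_S

Substituting h_Q = 0 and rearranging gives the linear system (I - Q) h = 1:
  [7/10, -1/5, -1/5] . (h_P, h_R, h_S) = 1
  [-3/10, 3/5, -1/10] . (h_P, h_R, h_S) = 1
  [-2/5, -1/10, 7/10] . (h_P, h_R, h_S) = 1

Solving yields:
  h_P = 710/183
  h_R = 790/183
  h_S = 260/61

Starting state is R, so the expected hitting time is h_R = 790/183.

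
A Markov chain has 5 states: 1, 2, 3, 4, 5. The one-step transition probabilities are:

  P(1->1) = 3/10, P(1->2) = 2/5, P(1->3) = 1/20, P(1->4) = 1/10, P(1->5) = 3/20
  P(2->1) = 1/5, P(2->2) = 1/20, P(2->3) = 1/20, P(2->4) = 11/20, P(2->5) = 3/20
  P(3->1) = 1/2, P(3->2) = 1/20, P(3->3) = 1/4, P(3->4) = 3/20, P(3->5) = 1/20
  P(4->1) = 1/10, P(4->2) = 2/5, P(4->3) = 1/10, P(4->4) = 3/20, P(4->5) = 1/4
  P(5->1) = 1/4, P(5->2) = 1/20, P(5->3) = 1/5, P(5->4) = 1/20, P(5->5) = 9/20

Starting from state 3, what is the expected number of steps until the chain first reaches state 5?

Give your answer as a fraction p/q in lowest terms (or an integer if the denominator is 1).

Let h_i = expected steps to first reach 5 from state i.
Boundary: h_5 = 0.
First-step equations for the other states:
  h_1 = 1 + 3/10*h_1 + 2/5*h_2 + 1/20*h_3 + 1/10*h_4 + 3/20*h_5
  h_2 = 1 + 1/5*h_1 + 1/20*h_2 + 1/20*h_3 + 11/20*h_4 + 3/20*h_5
  h_3 = 1 + 1/2*h_1 + 1/20*h_2 + 1/4*h_3 + 3/20*h_4 + 1/20*h_5
  h_4 = 1 + 1/10*h_1 + 2/5*h_2 + 1/10*h_3 + 3/20*h_4 + 1/4*h_5

Substituting h_5 = 0 and rearranging gives the linear system (I - Q) h = 1:
  [7/10, -2/5, -1/20, -1/10] . (h_1, h_2, h_3, h_4) = 1
  [-1/5, 19/20, -1/20, -11/20] . (h_1, h_2, h_3, h_4) = 1
  [-1/2, -1/20, 3/4, -3/20] . (h_1, h_2, h_3, h_4) = 1
  [-1/10, -2/5, -1/10, 17/20] . (h_1, h_2, h_3, h_4) = 1

Solving yields:
  h_1 = 9160/1523
  h_2 = 8860/1523
  h_3 = 10380/1523
  h_4 = 8260/1523

Starting state is 3, so the expected hitting time is h_3 = 10380/1523.

Answer: 10380/1523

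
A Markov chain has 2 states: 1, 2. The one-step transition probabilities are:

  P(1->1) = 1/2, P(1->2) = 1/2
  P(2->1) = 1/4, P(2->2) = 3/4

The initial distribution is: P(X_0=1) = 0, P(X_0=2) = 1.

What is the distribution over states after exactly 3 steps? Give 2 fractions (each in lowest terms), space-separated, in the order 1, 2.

Propagating the distribution step by step (d_{t+1} = d_t * P):
d_0 = (1=0, 2=1)
  d_1[1] = 0*1/2 + 1*1/4 = 1/4
  d_1[2] = 0*1/2 + 1*3/4 = 3/4
d_1 = (1=1/4, 2=3/4)
  d_2[1] = 1/4*1/2 + 3/4*1/4 = 5/16
  d_2[2] = 1/4*1/2 + 3/4*3/4 = 11/16
d_2 = (1=5/16, 2=11/16)
  d_3[1] = 5/16*1/2 + 11/16*1/4 = 21/64
  d_3[2] = 5/16*1/2 + 11/16*3/4 = 43/64
d_3 = (1=21/64, 2=43/64)

Answer: 21/64 43/64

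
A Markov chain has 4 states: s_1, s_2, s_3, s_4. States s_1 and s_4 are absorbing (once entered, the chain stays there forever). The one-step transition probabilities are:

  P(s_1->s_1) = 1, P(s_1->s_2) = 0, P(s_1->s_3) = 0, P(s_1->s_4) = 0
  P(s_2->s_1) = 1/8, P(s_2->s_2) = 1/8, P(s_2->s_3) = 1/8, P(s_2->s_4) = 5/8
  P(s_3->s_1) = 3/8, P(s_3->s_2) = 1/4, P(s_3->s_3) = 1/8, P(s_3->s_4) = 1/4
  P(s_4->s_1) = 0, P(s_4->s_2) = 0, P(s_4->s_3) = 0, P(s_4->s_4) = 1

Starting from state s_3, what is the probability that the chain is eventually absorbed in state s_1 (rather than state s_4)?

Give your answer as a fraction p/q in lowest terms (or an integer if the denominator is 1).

Let a_i = P(absorbed in s_1 | start in state i).
Boundary conditions: a_s_1 = 1, a_s_4 = 0.
For each transient state i, a_i = sum_j P(i->j) * a_j:
  a_s_2 = 1/8*a_s_1 + 1/8*a_s_2 + 1/8*a_s_3 + 5/8*a_s_4
  a_s_3 = 3/8*a_s_1 + 1/4*a_s_2 + 1/8*a_s_3 + 1/4*a_s_4

Substituting a_s_1 = 1 and a_s_4 = 0, rearrange to (I - Q) a = r where r[i] = P(i -> s_1):
  [7/8, -1/8] . (a_s_2, a_s_3) = 1/8
  [-1/4, 7/8] . (a_s_2, a_s_3) = 3/8

Solving yields:
  a_s_2 = 10/47
  a_s_3 = 23/47

Starting state is s_3, so the absorption probability is a_s_3 = 23/47.

Answer: 23/47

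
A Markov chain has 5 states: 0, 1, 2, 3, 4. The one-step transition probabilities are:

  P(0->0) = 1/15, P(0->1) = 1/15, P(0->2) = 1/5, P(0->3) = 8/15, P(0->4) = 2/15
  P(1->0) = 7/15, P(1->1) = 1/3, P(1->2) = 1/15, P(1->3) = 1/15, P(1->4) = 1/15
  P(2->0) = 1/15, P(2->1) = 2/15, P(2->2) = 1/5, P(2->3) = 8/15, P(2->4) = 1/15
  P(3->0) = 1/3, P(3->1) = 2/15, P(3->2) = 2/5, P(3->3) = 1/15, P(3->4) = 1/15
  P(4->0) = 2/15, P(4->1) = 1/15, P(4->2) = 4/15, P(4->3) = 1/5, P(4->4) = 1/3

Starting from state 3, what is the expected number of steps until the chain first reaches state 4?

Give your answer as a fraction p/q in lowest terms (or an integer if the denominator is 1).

Let h_i = expected steps to first reach 4 from state i.
Boundary: h_4 = 0.
First-step equations for the other states:
  h_0 = 1 + 1/15*h_0 + 1/15*h_1 + 1/5*h_2 + 8/15*h_3 + 2/15*h_4
  h_1 = 1 + 7/15*h_0 + 1/3*h_1 + 1/15*h_2 + 1/15*h_3 + 1/15*h_4
  h_2 = 1 + 1/15*h_0 + 2/15*h_1 + 1/5*h_2 + 8/15*h_3 + 1/15*h_4
  h_3 = 1 + 1/3*h_0 + 2/15*h_1 + 2/5*h_2 + 1/15*h_3 + 1/15*h_4

Substituting h_4 = 0 and rearranging gives the linear system (I - Q) h = 1:
  [14/15, -1/15, -1/5, -8/15] . (h_0, h_1, h_2, h_3) = 1
  [-7/15, 2/3, -1/15, -1/15] . (h_0, h_1, h_2, h_3) = 1
  [-1/15, -2/15, 4/5, -8/15] . (h_0, h_1, h_2, h_3) = 1
  [-1/3, -2/15, -2/5, 14/15] . (h_0, h_1, h_2, h_3) = 1

Solving yields:
  h_0 = 475/41
  h_1 = 495/41
  h_2 = 508/41
  h_3 = 502/41

Starting state is 3, so the expected hitting time is h_3 = 502/41.

Answer: 502/41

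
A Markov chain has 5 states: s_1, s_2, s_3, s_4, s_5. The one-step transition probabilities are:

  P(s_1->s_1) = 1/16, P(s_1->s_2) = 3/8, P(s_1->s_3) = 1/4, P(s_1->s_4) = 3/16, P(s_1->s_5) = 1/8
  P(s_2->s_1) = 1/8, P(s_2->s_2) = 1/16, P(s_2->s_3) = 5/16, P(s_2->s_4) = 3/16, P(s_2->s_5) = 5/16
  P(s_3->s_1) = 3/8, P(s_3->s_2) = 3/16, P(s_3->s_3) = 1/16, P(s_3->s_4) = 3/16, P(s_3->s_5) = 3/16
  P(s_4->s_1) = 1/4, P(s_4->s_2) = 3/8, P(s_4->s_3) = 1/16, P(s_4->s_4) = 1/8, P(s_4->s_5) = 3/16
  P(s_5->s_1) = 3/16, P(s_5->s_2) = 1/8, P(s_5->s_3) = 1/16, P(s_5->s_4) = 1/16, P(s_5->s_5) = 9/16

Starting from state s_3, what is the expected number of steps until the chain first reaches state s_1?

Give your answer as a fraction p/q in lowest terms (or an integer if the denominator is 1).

Let h_i = expected steps to first reach s_1 from state i.
Boundary: h_s_1 = 0.
First-step equations for the other states:
  h_s_2 = 1 + 1/8*h_s_1 + 1/16*h_s_2 + 5/16*h_s_3 + 3/16*h_s_4 + 5/16*h_s_5
  h_s_3 = 1 + 3/8*h_s_1 + 3/16*h_s_2 + 1/16*h_s_3 + 3/16*h_s_4 + 3/16*h_s_5
  h_s_4 = 1 + 1/4*h_s_1 + 3/8*h_s_2 + 1/16*h_s_3 + 1/8*h_s_4 + 3/16*h_s_5
  h_s_5 = 1 + 3/16*h_s_1 + 1/8*h_s_2 + 1/16*h_s_3 + 1/16*h_s_4 + 9/16*h_s_5

Substituting h_s_1 = 0 and rearranging gives the linear system (I - Q) h = 1:
  [15/16, -5/16, -3/16, -5/16] . (h_s_2, h_s_3, h_s_4, h_s_5) = 1
  [-3/16, 15/16, -3/16, -3/16] . (h_s_2, h_s_3, h_s_4, h_s_5) = 1
  [-3/8, -1/16, 7/8, -3/16] . (h_s_2, h_s_3, h_s_4, h_s_5) = 1
  [-1/8, -1/16, -1/16, 7/16] . (h_s_2, h_s_3, h_s_4, h_s_5) = 1

Solving yields:
  h_s_2 = 31040/6273
  h_s_3 = 24848/6273
  h_s_4 = 704/153
  h_s_5 = 30880/6273

Starting state is s_3, so the expected hitting time is h_s_3 = 24848/6273.

Answer: 24848/6273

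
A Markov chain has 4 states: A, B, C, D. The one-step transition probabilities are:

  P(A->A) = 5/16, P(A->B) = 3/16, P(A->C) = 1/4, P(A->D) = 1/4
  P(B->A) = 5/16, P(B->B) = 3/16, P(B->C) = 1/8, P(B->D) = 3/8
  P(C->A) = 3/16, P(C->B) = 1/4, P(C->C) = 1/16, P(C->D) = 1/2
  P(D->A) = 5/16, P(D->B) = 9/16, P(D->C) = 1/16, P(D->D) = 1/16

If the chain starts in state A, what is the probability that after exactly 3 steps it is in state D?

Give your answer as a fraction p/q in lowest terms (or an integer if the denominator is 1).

Computing P^3 by repeated multiplication:
P^1 =
  A: [5/16, 3/16, 1/4, 1/4]
  B: [5/16, 3/16, 1/8, 3/8]
  C: [3/16, 1/4, 1/16, 1/2]
  D: [5/16, 9/16, 1/16, 1/16]
P^2 =
  A: [9/32, 19/64, 17/128, 37/128]
  B: [19/64, 43/128, 17/128, 15/64]
  C: [39/128, 97/256, 29/256, 13/64]
  D: [39/128, 55/256, 5/32, 83/256]
P^3 =
  A: [303/1024, 623/2048, 137/1024, 545/2048]
  B: [303/1024, 581/2048, 285/2048, 9/32]
  C: [611/2048, 1109/4096, 587/4096, 589/2048]
  D: [75/256, 653/2048, 545/4096, 1045/4096]

(P^3)[A -> D] = 545/2048

Answer: 545/2048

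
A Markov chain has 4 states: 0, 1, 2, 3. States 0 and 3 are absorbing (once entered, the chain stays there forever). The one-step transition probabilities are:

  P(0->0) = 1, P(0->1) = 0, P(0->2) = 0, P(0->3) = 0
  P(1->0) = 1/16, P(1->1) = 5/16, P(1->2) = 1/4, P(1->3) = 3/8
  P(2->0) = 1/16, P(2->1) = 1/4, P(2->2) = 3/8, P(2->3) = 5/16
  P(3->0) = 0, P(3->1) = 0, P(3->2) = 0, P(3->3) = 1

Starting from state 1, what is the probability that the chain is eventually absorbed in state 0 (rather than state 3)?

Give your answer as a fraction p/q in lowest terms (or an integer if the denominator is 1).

Answer: 7/47

Derivation:
Let a_i = P(absorbed in 0 | start in state i).
Boundary conditions: a_0 = 1, a_3 = 0.
For each transient state i, a_i = sum_j P(i->j) * a_j:
  a_1 = 1/16*a_0 + 5/16*a_1 + 1/4*a_2 + 3/8*a_3
  a_2 = 1/16*a_0 + 1/4*a_1 + 3/8*a_2 + 5/16*a_3

Substituting a_0 = 1 and a_3 = 0, rearrange to (I - Q) a = r where r[i] = P(i -> 0):
  [11/16, -1/4] . (a_1, a_2) = 1/16
  [-1/4, 5/8] . (a_1, a_2) = 1/16

Solving yields:
  a_1 = 7/47
  a_2 = 15/94

Starting state is 1, so the absorption probability is a_1 = 7/47.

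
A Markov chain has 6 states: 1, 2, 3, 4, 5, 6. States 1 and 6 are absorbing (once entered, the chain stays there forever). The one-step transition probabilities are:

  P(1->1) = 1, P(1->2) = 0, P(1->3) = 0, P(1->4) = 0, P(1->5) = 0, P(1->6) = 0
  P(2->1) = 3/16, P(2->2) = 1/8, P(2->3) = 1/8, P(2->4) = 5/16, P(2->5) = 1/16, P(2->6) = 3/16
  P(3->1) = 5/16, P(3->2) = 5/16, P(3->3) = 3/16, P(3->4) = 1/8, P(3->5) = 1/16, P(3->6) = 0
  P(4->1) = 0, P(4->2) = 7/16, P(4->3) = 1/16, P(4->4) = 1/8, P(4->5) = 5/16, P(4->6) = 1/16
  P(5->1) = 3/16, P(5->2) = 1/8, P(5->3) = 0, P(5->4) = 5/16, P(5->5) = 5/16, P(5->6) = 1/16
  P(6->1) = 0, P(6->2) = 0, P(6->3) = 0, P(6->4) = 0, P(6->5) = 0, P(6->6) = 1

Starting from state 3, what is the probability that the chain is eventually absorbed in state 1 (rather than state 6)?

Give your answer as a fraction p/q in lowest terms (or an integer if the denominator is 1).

Answer: 893/1213

Derivation:
Let a_i = P(absorbed in 1 | start in state i).
Boundary conditions: a_1 = 1, a_6 = 0.
For each transient state i, a_i = sum_j P(i->j) * a_j:
  a_2 = 3/16*a_1 + 1/8*a_2 + 1/8*a_3 + 5/16*a_4 + 1/16*a_5 + 3/16*a_6
  a_3 = 5/16*a_1 + 5/16*a_2 + 3/16*a_3 + 1/8*a_4 + 1/16*a_5 + 0*a_6
  a_4 = 0*a_1 + 7/16*a_2 + 1/16*a_3 + 1/8*a_4 + 5/16*a_5 + 1/16*a_6
  a_5 = 3/16*a_1 + 1/8*a_2 + 0*a_3 + 5/16*a_4 + 5/16*a_5 + 1/16*a_6

Substituting a_1 = 1 and a_6 = 0, rearrange to (I - Q) a = r where r[i] = P(i -> 1):
  [7/8, -1/8, -5/16, -1/16] . (a_2, a_3, a_4, a_5) = 3/16
  [-5/16, 13/16, -1/8, -1/16] . (a_2, a_3, a_4, a_5) = 5/16
  [-7/16, -1/16, 7/8, -5/16] . (a_2, a_3, a_4, a_5) = 0
  [-1/8, 0, -5/16, 11/16] . (a_2, a_3, a_4, a_5) = 3/16

Solving yields:
  a_2 = 1369/2426
  a_3 = 893/1213
  a_4 = 4073/7278
  a_5 = 4583/7278

Starting state is 3, so the absorption probability is a_3 = 893/1213.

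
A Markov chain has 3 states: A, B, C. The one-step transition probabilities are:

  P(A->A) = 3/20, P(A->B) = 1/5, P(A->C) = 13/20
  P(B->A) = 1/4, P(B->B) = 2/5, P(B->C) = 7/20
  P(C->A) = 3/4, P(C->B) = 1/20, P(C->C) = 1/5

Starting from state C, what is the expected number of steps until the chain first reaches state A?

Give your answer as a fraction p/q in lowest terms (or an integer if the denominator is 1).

Answer: 52/37

Derivation:
Let h_i = expected steps to first reach A from state i.
Boundary: h_A = 0.
First-step equations for the other states:
  h_B = 1 + 1/4*h_A + 2/5*h_B + 7/20*h_C
  h_C = 1 + 3/4*h_A + 1/20*h_B + 1/5*h_C

Substituting h_A = 0 and rearranging gives the linear system (I - Q) h = 1:
  [3/5, -7/20] . (h_B, h_C) = 1
  [-1/20, 4/5] . (h_B, h_C) = 1

Solving yields:
  h_B = 92/37
  h_C = 52/37

Starting state is C, so the expected hitting time is h_C = 52/37.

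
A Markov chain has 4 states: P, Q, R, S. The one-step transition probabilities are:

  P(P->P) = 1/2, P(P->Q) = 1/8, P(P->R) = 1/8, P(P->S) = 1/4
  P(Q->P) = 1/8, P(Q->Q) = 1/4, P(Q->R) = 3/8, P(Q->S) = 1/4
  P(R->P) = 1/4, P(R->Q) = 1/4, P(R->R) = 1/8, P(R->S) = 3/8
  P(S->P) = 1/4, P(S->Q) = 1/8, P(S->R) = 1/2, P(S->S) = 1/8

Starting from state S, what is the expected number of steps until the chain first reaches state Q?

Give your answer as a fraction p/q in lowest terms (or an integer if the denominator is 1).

Let h_i = expected steps to first reach Q from state i.
Boundary: h_Q = 0.
First-step equations for the other states:
  h_P = 1 + 1/2*h_P + 1/8*h_Q + 1/8*h_R + 1/4*h_S
  h_R = 1 + 1/4*h_P + 1/4*h_Q + 1/8*h_R + 3/8*h_S
  h_S = 1 + 1/4*h_P + 1/8*h_Q + 1/2*h_R + 1/8*h_S

Substituting h_Q = 0 and rearranging gives the linear system (I - Q) h = 1:
  [1/2, -1/8, -1/4] . (h_P, h_R, h_S) = 1
  [-1/4, 7/8, -3/8] . (h_P, h_R, h_S) = 1
  [-1/4, -1/2, 7/8] . (h_P, h_R, h_S) = 1

Solving yields:
  h_P = 46/7
  h_R = 40/7
  h_S = 44/7

Starting state is S, so the expected hitting time is h_S = 44/7.

Answer: 44/7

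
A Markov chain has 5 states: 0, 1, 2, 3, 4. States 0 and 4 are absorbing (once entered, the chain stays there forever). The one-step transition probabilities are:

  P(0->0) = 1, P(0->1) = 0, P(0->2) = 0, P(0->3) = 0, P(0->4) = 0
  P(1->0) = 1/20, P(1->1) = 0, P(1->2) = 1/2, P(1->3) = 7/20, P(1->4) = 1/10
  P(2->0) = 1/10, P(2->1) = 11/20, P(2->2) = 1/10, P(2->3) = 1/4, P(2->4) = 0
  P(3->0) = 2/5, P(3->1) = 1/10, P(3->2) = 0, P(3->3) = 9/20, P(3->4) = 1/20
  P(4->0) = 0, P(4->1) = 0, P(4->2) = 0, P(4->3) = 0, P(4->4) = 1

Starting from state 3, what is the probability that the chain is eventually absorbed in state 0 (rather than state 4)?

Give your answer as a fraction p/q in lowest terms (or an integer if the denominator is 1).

Let a_i = P(absorbed in 0 | start in state i).
Boundary conditions: a_0 = 1, a_4 = 0.
For each transient state i, a_i = sum_j P(i->j) * a_j:
  a_1 = 1/20*a_0 + 0*a_1 + 1/2*a_2 + 7/20*a_3 + 1/10*a_4
  a_2 = 1/10*a_0 + 11/20*a_1 + 1/10*a_2 + 1/4*a_3 + 0*a_4
  a_3 = 2/5*a_0 + 1/10*a_1 + 0*a_2 + 9/20*a_3 + 1/20*a_4

Substituting a_0 = 1 and a_4 = 0, rearrange to (I - Q) a = r where r[i] = P(i -> 0):
  [1, -1/2, -7/20] . (a_1, a_2, a_3) = 1/20
  [-11/20, 9/10, -1/4] . (a_1, a_2, a_3) = 1/10
  [-1/10, 0, 11/20] . (a_1, a_2, a_3) = 2/5

Solving yields:
  a_1 = 83/109
  a_2 = 1959/2398
  a_3 = 1038/1199

Starting state is 3, so the absorption probability is a_3 = 1038/1199.

Answer: 1038/1199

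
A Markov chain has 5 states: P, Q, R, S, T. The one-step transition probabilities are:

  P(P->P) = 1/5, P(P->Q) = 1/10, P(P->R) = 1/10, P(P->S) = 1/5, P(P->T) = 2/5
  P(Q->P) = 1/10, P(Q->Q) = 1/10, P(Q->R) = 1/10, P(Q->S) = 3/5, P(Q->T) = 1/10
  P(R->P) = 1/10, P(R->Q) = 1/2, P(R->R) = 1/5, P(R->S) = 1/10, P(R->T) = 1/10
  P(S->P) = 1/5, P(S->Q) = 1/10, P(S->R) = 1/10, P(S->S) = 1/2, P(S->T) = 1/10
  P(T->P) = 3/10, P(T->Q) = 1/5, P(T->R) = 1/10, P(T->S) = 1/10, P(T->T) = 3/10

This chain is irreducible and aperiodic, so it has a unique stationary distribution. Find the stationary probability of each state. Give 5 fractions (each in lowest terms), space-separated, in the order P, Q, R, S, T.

Answer: 1337/6957 1142/6957 1/9 778/2319 457/2319

Derivation:
The stationary distribution satisfies pi = pi * P, i.e.:
  pi_P = 1/5*pi_P + 1/10*pi_Q + 1/10*pi_R + 1/5*pi_S + 3/10*pi_T
  pi_Q = 1/10*pi_P + 1/10*pi_Q + 1/2*pi_R + 1/10*pi_S + 1/5*pi_T
  pi_R = 1/10*pi_P + 1/10*pi_Q + 1/5*pi_R + 1/10*pi_S + 1/10*pi_T
  pi_S = 1/5*pi_P + 3/5*pi_Q + 1/10*pi_R + 1/2*pi_S + 1/10*pi_T
  pi_T = 2/5*pi_P + 1/10*pi_Q + 1/10*pi_R + 1/10*pi_S + 3/10*pi_T
with normalization: pi_P + pi_Q + pi_R + pi_S + pi_T = 1.

Using the first 4 balance equations plus normalization, the linear system A*pi = b is:
  [-4/5, 1/10, 1/10, 1/5, 3/10] . pi = 0
  [1/10, -9/10, 1/2, 1/10, 1/5] . pi = 0
  [1/10, 1/10, -4/5, 1/10, 1/10] . pi = 0
  [1/5, 3/5, 1/10, -1/2, 1/10] . pi = 0
  [1, 1, 1, 1, 1] . pi = 1

Solving yields:
  pi_P = 1337/6957
  pi_Q = 1142/6957
  pi_R = 1/9
  pi_S = 778/2319
  pi_T = 457/2319

Verification (pi * P):
  1337/6957*1/5 + 1142/6957*1/10 + 1/9*1/10 + 778/2319*1/5 + 457/2319*3/10 = 1337/6957 = pi_P  (ok)
  1337/6957*1/10 + 1142/6957*1/10 + 1/9*1/2 + 778/2319*1/10 + 457/2319*1/5 = 1142/6957 = pi_Q  (ok)
  1337/6957*1/10 + 1142/6957*1/10 + 1/9*1/5 + 778/2319*1/10 + 457/2319*1/10 = 1/9 = pi_R  (ok)
  1337/6957*1/5 + 1142/6957*3/5 + 1/9*1/10 + 778/2319*1/2 + 457/2319*1/10 = 778/2319 = pi_S  (ok)
  1337/6957*2/5 + 1142/6957*1/10 + 1/9*1/10 + 778/2319*1/10 + 457/2319*3/10 = 457/2319 = pi_T  (ok)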